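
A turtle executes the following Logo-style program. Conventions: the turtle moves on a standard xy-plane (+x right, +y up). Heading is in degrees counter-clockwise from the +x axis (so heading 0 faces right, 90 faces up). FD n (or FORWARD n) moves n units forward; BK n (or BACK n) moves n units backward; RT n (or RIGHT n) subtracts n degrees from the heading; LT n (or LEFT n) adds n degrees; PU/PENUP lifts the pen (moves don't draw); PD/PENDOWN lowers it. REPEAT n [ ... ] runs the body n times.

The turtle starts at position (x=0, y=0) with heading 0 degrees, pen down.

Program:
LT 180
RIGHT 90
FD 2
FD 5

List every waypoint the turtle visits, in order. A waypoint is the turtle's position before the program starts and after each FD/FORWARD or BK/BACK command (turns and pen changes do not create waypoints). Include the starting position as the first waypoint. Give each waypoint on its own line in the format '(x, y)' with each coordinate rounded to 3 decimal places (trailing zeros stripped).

Answer: (0, 0)
(0, 2)
(0, 7)

Derivation:
Executing turtle program step by step:
Start: pos=(0,0), heading=0, pen down
LT 180: heading 0 -> 180
RT 90: heading 180 -> 90
FD 2: (0,0) -> (0,2) [heading=90, draw]
FD 5: (0,2) -> (0,7) [heading=90, draw]
Final: pos=(0,7), heading=90, 2 segment(s) drawn
Waypoints (3 total):
(0, 0)
(0, 2)
(0, 7)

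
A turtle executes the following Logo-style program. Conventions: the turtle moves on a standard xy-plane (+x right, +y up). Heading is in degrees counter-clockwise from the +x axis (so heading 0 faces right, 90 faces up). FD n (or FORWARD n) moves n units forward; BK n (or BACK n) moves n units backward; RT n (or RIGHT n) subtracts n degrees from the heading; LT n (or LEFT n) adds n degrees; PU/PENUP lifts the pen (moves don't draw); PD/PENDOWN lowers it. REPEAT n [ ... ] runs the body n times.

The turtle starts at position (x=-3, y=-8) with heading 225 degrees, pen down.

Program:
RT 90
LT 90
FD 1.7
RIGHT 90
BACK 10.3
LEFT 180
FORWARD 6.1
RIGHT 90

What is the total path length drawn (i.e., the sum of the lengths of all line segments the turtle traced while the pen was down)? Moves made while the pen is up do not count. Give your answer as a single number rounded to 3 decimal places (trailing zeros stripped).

Answer: 18.1

Derivation:
Executing turtle program step by step:
Start: pos=(-3,-8), heading=225, pen down
RT 90: heading 225 -> 135
LT 90: heading 135 -> 225
FD 1.7: (-3,-8) -> (-4.202,-9.202) [heading=225, draw]
RT 90: heading 225 -> 135
BK 10.3: (-4.202,-9.202) -> (3.081,-16.485) [heading=135, draw]
LT 180: heading 135 -> 315
FD 6.1: (3.081,-16.485) -> (7.394,-20.799) [heading=315, draw]
RT 90: heading 315 -> 225
Final: pos=(7.394,-20.799), heading=225, 3 segment(s) drawn

Segment lengths:
  seg 1: (-3,-8) -> (-4.202,-9.202), length = 1.7
  seg 2: (-4.202,-9.202) -> (3.081,-16.485), length = 10.3
  seg 3: (3.081,-16.485) -> (7.394,-20.799), length = 6.1
Total = 18.1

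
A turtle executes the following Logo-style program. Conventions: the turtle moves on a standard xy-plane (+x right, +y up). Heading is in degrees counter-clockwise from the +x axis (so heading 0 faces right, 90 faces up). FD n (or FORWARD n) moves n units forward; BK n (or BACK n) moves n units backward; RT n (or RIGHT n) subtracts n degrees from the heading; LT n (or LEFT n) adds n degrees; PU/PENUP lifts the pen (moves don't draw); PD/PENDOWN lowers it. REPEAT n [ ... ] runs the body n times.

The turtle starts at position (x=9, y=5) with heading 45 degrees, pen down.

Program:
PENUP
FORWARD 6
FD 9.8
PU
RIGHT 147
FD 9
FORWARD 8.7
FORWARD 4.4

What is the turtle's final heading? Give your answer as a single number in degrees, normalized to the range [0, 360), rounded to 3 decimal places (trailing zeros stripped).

Executing turtle program step by step:
Start: pos=(9,5), heading=45, pen down
PU: pen up
FD 6: (9,5) -> (13.243,9.243) [heading=45, move]
FD 9.8: (13.243,9.243) -> (20.172,16.172) [heading=45, move]
PU: pen up
RT 147: heading 45 -> 258
FD 9: (20.172,16.172) -> (18.301,7.369) [heading=258, move]
FD 8.7: (18.301,7.369) -> (16.492,-1.141) [heading=258, move]
FD 4.4: (16.492,-1.141) -> (15.577,-5.445) [heading=258, move]
Final: pos=(15.577,-5.445), heading=258, 0 segment(s) drawn

Answer: 258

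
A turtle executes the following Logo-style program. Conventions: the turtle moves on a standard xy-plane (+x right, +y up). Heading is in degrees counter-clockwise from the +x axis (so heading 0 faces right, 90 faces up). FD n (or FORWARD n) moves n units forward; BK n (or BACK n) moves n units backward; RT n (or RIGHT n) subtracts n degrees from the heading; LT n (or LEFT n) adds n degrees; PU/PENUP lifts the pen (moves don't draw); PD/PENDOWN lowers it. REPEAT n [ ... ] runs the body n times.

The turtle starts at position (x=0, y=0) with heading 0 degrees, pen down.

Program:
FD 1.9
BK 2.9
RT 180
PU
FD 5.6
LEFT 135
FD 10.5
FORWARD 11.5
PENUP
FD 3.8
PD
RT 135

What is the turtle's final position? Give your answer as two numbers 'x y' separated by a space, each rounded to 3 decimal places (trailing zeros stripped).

Executing turtle program step by step:
Start: pos=(0,0), heading=0, pen down
FD 1.9: (0,0) -> (1.9,0) [heading=0, draw]
BK 2.9: (1.9,0) -> (-1,0) [heading=0, draw]
RT 180: heading 0 -> 180
PU: pen up
FD 5.6: (-1,0) -> (-6.6,0) [heading=180, move]
LT 135: heading 180 -> 315
FD 10.5: (-6.6,0) -> (0.825,-7.425) [heading=315, move]
FD 11.5: (0.825,-7.425) -> (8.956,-15.556) [heading=315, move]
PU: pen up
FD 3.8: (8.956,-15.556) -> (11.643,-18.243) [heading=315, move]
PD: pen down
RT 135: heading 315 -> 180
Final: pos=(11.643,-18.243), heading=180, 2 segment(s) drawn

Answer: 11.643 -18.243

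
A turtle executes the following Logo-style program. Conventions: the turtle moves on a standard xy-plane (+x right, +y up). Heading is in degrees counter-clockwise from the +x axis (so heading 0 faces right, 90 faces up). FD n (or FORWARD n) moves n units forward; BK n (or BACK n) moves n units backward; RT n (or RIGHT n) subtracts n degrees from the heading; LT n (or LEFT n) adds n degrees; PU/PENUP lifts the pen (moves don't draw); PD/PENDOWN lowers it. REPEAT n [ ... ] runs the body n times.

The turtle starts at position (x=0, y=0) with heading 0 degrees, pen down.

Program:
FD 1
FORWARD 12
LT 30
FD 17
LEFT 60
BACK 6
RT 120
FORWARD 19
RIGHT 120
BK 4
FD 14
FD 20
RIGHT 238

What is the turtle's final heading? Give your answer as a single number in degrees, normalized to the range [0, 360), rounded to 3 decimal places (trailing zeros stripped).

Answer: 332

Derivation:
Executing turtle program step by step:
Start: pos=(0,0), heading=0, pen down
FD 1: (0,0) -> (1,0) [heading=0, draw]
FD 12: (1,0) -> (13,0) [heading=0, draw]
LT 30: heading 0 -> 30
FD 17: (13,0) -> (27.722,8.5) [heading=30, draw]
LT 60: heading 30 -> 90
BK 6: (27.722,8.5) -> (27.722,2.5) [heading=90, draw]
RT 120: heading 90 -> 330
FD 19: (27.722,2.5) -> (44.177,-7) [heading=330, draw]
RT 120: heading 330 -> 210
BK 4: (44.177,-7) -> (47.641,-5) [heading=210, draw]
FD 14: (47.641,-5) -> (35.517,-12) [heading=210, draw]
FD 20: (35.517,-12) -> (18.196,-22) [heading=210, draw]
RT 238: heading 210 -> 332
Final: pos=(18.196,-22), heading=332, 8 segment(s) drawn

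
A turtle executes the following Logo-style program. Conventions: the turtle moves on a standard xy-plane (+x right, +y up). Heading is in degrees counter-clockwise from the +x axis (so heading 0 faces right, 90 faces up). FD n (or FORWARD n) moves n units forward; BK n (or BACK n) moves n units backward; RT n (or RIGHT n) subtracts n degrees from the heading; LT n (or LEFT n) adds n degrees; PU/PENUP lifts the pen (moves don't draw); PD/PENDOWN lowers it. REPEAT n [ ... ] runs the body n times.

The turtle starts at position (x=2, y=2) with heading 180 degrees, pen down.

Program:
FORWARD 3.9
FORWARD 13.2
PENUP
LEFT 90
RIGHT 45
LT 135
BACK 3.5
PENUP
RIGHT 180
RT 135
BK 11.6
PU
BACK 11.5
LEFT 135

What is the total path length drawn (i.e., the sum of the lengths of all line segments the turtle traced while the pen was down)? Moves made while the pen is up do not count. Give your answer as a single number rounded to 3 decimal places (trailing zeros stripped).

Answer: 17.1

Derivation:
Executing turtle program step by step:
Start: pos=(2,2), heading=180, pen down
FD 3.9: (2,2) -> (-1.9,2) [heading=180, draw]
FD 13.2: (-1.9,2) -> (-15.1,2) [heading=180, draw]
PU: pen up
LT 90: heading 180 -> 270
RT 45: heading 270 -> 225
LT 135: heading 225 -> 0
BK 3.5: (-15.1,2) -> (-18.6,2) [heading=0, move]
PU: pen up
RT 180: heading 0 -> 180
RT 135: heading 180 -> 45
BK 11.6: (-18.6,2) -> (-26.802,-6.202) [heading=45, move]
PU: pen up
BK 11.5: (-26.802,-6.202) -> (-34.934,-14.334) [heading=45, move]
LT 135: heading 45 -> 180
Final: pos=(-34.934,-14.334), heading=180, 2 segment(s) drawn

Segment lengths:
  seg 1: (2,2) -> (-1.9,2), length = 3.9
  seg 2: (-1.9,2) -> (-15.1,2), length = 13.2
Total = 17.1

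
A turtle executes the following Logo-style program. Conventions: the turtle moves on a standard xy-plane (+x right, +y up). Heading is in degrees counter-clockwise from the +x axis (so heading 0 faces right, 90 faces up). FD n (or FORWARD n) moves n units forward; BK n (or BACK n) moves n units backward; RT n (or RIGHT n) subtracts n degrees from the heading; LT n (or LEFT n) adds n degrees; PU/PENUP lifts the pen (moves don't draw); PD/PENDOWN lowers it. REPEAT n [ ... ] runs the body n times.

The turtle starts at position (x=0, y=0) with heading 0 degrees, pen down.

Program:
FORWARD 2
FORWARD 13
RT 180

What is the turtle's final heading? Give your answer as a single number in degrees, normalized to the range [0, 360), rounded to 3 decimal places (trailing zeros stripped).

Executing turtle program step by step:
Start: pos=(0,0), heading=0, pen down
FD 2: (0,0) -> (2,0) [heading=0, draw]
FD 13: (2,0) -> (15,0) [heading=0, draw]
RT 180: heading 0 -> 180
Final: pos=(15,0), heading=180, 2 segment(s) drawn

Answer: 180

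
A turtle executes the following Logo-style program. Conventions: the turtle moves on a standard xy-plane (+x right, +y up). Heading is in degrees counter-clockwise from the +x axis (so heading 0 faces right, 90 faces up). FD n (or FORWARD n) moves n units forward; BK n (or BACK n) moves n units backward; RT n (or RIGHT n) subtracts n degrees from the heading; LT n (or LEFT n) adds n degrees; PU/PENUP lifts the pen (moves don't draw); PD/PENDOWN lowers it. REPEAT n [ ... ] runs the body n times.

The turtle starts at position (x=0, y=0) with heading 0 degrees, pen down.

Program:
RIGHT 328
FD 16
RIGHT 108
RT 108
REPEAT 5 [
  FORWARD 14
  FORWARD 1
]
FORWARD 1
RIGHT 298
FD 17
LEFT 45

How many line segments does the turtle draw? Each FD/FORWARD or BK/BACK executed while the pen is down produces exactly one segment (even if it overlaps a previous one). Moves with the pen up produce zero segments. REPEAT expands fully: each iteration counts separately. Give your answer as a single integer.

Executing turtle program step by step:
Start: pos=(0,0), heading=0, pen down
RT 328: heading 0 -> 32
FD 16: (0,0) -> (13.569,8.479) [heading=32, draw]
RT 108: heading 32 -> 284
RT 108: heading 284 -> 176
REPEAT 5 [
  -- iteration 1/5 --
  FD 14: (13.569,8.479) -> (-0.397,9.455) [heading=176, draw]
  FD 1: (-0.397,9.455) -> (-1.395,9.525) [heading=176, draw]
  -- iteration 2/5 --
  FD 14: (-1.395,9.525) -> (-15.361,10.502) [heading=176, draw]
  FD 1: (-15.361,10.502) -> (-16.358,10.571) [heading=176, draw]
  -- iteration 3/5 --
  FD 14: (-16.358,10.571) -> (-30.324,11.548) [heading=176, draw]
  FD 1: (-30.324,11.548) -> (-31.322,11.618) [heading=176, draw]
  -- iteration 4/5 --
  FD 14: (-31.322,11.618) -> (-45.288,12.594) [heading=176, draw]
  FD 1: (-45.288,12.594) -> (-46.285,12.664) [heading=176, draw]
  -- iteration 5/5 --
  FD 14: (-46.285,12.664) -> (-60.251,13.641) [heading=176, draw]
  FD 1: (-60.251,13.641) -> (-61.249,13.71) [heading=176, draw]
]
FD 1: (-61.249,13.71) -> (-62.246,13.78) [heading=176, draw]
RT 298: heading 176 -> 238
FD 17: (-62.246,13.78) -> (-71.255,-0.637) [heading=238, draw]
LT 45: heading 238 -> 283
Final: pos=(-71.255,-0.637), heading=283, 13 segment(s) drawn
Segments drawn: 13

Answer: 13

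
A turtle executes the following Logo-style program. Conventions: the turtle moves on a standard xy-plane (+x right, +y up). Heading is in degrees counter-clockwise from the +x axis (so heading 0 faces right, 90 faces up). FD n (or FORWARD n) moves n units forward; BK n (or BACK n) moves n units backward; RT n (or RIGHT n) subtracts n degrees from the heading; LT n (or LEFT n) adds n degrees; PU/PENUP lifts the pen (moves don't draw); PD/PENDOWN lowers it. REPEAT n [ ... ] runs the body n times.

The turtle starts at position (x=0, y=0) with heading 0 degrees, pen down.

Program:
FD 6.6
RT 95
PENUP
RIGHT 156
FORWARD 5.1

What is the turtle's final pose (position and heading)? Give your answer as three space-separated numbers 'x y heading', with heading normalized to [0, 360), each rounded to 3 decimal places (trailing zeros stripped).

Executing turtle program step by step:
Start: pos=(0,0), heading=0, pen down
FD 6.6: (0,0) -> (6.6,0) [heading=0, draw]
RT 95: heading 0 -> 265
PU: pen up
RT 156: heading 265 -> 109
FD 5.1: (6.6,0) -> (4.94,4.822) [heading=109, move]
Final: pos=(4.94,4.822), heading=109, 1 segment(s) drawn

Answer: 4.94 4.822 109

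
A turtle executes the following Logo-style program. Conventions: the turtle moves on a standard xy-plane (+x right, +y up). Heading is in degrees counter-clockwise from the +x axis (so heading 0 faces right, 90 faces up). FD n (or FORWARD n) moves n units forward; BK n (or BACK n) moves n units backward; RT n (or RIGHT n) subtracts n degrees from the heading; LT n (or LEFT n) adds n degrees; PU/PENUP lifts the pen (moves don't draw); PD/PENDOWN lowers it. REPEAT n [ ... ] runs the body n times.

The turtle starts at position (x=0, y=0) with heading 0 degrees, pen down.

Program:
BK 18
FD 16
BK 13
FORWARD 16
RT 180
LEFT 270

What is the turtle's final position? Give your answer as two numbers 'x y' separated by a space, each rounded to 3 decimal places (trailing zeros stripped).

Answer: 1 0

Derivation:
Executing turtle program step by step:
Start: pos=(0,0), heading=0, pen down
BK 18: (0,0) -> (-18,0) [heading=0, draw]
FD 16: (-18,0) -> (-2,0) [heading=0, draw]
BK 13: (-2,0) -> (-15,0) [heading=0, draw]
FD 16: (-15,0) -> (1,0) [heading=0, draw]
RT 180: heading 0 -> 180
LT 270: heading 180 -> 90
Final: pos=(1,0), heading=90, 4 segment(s) drawn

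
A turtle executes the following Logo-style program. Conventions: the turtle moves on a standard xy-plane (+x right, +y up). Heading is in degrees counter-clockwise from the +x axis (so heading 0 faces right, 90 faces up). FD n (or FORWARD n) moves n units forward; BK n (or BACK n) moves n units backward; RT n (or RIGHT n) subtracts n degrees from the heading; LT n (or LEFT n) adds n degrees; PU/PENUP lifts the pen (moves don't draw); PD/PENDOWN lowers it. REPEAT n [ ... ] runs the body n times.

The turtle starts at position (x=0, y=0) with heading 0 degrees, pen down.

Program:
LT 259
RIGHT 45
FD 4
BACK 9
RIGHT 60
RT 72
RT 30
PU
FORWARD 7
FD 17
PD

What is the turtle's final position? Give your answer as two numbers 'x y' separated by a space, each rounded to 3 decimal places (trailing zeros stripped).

Answer: 18.921 21.708

Derivation:
Executing turtle program step by step:
Start: pos=(0,0), heading=0, pen down
LT 259: heading 0 -> 259
RT 45: heading 259 -> 214
FD 4: (0,0) -> (-3.316,-2.237) [heading=214, draw]
BK 9: (-3.316,-2.237) -> (4.145,2.796) [heading=214, draw]
RT 60: heading 214 -> 154
RT 72: heading 154 -> 82
RT 30: heading 82 -> 52
PU: pen up
FD 7: (4.145,2.796) -> (8.455,8.312) [heading=52, move]
FD 17: (8.455,8.312) -> (18.921,21.708) [heading=52, move]
PD: pen down
Final: pos=(18.921,21.708), heading=52, 2 segment(s) drawn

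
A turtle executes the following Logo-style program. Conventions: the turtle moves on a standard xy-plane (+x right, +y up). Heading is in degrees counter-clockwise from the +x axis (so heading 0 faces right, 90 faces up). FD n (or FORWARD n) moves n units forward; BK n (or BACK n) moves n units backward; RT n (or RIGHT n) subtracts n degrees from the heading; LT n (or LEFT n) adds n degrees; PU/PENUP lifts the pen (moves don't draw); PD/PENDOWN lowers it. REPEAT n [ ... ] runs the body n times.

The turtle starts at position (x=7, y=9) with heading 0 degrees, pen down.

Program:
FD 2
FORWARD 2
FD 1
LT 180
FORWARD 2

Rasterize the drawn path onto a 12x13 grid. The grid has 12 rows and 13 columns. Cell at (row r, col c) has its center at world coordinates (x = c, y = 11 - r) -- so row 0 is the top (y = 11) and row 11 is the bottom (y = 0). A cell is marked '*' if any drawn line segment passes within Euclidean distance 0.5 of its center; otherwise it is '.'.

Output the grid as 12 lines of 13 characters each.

Answer: .............
.............
.......******
.............
.............
.............
.............
.............
.............
.............
.............
.............

Derivation:
Segment 0: (7,9) -> (9,9)
Segment 1: (9,9) -> (11,9)
Segment 2: (11,9) -> (12,9)
Segment 3: (12,9) -> (10,9)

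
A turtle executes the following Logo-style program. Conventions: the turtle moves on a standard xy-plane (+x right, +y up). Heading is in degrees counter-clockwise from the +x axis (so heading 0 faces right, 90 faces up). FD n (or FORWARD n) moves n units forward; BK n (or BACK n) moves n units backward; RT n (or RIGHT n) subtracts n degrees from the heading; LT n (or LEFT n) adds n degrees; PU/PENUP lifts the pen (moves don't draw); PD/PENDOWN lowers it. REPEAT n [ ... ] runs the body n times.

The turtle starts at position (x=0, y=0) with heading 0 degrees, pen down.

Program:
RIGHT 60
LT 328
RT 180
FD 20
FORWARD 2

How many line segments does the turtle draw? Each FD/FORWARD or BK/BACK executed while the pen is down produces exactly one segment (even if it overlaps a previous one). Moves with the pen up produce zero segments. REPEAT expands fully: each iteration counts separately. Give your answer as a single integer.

Answer: 2

Derivation:
Executing turtle program step by step:
Start: pos=(0,0), heading=0, pen down
RT 60: heading 0 -> 300
LT 328: heading 300 -> 268
RT 180: heading 268 -> 88
FD 20: (0,0) -> (0.698,19.988) [heading=88, draw]
FD 2: (0.698,19.988) -> (0.768,21.987) [heading=88, draw]
Final: pos=(0.768,21.987), heading=88, 2 segment(s) drawn
Segments drawn: 2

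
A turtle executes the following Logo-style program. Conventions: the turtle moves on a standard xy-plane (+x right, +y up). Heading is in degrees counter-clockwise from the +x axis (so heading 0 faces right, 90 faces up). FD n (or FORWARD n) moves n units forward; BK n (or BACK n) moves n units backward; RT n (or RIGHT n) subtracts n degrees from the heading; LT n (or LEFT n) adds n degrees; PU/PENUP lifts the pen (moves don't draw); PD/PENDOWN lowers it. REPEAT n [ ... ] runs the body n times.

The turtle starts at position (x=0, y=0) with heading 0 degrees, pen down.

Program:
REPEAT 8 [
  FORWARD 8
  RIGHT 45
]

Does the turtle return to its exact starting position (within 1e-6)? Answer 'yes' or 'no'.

Answer: yes

Derivation:
Executing turtle program step by step:
Start: pos=(0,0), heading=0, pen down
REPEAT 8 [
  -- iteration 1/8 --
  FD 8: (0,0) -> (8,0) [heading=0, draw]
  RT 45: heading 0 -> 315
  -- iteration 2/8 --
  FD 8: (8,0) -> (13.657,-5.657) [heading=315, draw]
  RT 45: heading 315 -> 270
  -- iteration 3/8 --
  FD 8: (13.657,-5.657) -> (13.657,-13.657) [heading=270, draw]
  RT 45: heading 270 -> 225
  -- iteration 4/8 --
  FD 8: (13.657,-13.657) -> (8,-19.314) [heading=225, draw]
  RT 45: heading 225 -> 180
  -- iteration 5/8 --
  FD 8: (8,-19.314) -> (0,-19.314) [heading=180, draw]
  RT 45: heading 180 -> 135
  -- iteration 6/8 --
  FD 8: (0,-19.314) -> (-5.657,-13.657) [heading=135, draw]
  RT 45: heading 135 -> 90
  -- iteration 7/8 --
  FD 8: (-5.657,-13.657) -> (-5.657,-5.657) [heading=90, draw]
  RT 45: heading 90 -> 45
  -- iteration 8/8 --
  FD 8: (-5.657,-5.657) -> (0,0) [heading=45, draw]
  RT 45: heading 45 -> 0
]
Final: pos=(0,0), heading=0, 8 segment(s) drawn

Start position: (0, 0)
Final position: (0, 0)
Distance = 0; < 1e-6 -> CLOSED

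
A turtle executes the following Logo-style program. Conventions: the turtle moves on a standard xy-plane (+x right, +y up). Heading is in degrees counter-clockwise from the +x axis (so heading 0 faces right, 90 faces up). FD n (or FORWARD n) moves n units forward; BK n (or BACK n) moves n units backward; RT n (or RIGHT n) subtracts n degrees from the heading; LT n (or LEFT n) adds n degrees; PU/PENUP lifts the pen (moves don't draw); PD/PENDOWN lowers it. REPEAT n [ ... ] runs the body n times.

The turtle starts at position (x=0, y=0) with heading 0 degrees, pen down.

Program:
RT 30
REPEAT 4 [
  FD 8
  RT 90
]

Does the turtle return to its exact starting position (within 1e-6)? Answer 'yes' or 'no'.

Executing turtle program step by step:
Start: pos=(0,0), heading=0, pen down
RT 30: heading 0 -> 330
REPEAT 4 [
  -- iteration 1/4 --
  FD 8: (0,0) -> (6.928,-4) [heading=330, draw]
  RT 90: heading 330 -> 240
  -- iteration 2/4 --
  FD 8: (6.928,-4) -> (2.928,-10.928) [heading=240, draw]
  RT 90: heading 240 -> 150
  -- iteration 3/4 --
  FD 8: (2.928,-10.928) -> (-4,-6.928) [heading=150, draw]
  RT 90: heading 150 -> 60
  -- iteration 4/4 --
  FD 8: (-4,-6.928) -> (0,0) [heading=60, draw]
  RT 90: heading 60 -> 330
]
Final: pos=(0,0), heading=330, 4 segment(s) drawn

Start position: (0, 0)
Final position: (0, 0)
Distance = 0; < 1e-6 -> CLOSED

Answer: yes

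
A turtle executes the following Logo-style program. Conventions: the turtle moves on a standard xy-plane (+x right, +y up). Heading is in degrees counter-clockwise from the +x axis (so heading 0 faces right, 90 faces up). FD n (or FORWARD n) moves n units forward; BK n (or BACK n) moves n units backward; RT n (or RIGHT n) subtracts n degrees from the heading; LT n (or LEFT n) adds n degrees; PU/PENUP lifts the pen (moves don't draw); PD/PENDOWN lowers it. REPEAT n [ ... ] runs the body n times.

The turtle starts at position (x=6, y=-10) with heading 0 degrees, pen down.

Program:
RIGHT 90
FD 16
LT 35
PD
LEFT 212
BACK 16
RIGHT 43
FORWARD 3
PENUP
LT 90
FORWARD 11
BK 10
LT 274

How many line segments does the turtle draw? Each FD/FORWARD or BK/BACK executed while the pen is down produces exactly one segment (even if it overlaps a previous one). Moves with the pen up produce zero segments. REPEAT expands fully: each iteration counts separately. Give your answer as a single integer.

Executing turtle program step by step:
Start: pos=(6,-10), heading=0, pen down
RT 90: heading 0 -> 270
FD 16: (6,-10) -> (6,-26) [heading=270, draw]
LT 35: heading 270 -> 305
PD: pen down
LT 212: heading 305 -> 157
BK 16: (6,-26) -> (20.728,-32.252) [heading=157, draw]
RT 43: heading 157 -> 114
FD 3: (20.728,-32.252) -> (19.508,-29.511) [heading=114, draw]
PU: pen up
LT 90: heading 114 -> 204
FD 11: (19.508,-29.511) -> (9.459,-33.985) [heading=204, move]
BK 10: (9.459,-33.985) -> (18.594,-29.918) [heading=204, move]
LT 274: heading 204 -> 118
Final: pos=(18.594,-29.918), heading=118, 3 segment(s) drawn
Segments drawn: 3

Answer: 3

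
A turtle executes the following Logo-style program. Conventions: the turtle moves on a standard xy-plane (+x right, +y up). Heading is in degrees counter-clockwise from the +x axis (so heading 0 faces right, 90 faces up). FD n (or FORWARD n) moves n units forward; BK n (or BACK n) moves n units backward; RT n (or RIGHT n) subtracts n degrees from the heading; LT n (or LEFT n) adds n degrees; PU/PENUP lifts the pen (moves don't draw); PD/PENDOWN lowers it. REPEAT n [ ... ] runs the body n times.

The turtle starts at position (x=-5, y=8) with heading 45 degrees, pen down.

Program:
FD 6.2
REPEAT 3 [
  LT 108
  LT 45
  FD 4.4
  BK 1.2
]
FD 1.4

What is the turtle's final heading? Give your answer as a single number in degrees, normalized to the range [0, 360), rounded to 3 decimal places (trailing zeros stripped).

Answer: 144

Derivation:
Executing turtle program step by step:
Start: pos=(-5,8), heading=45, pen down
FD 6.2: (-5,8) -> (-0.616,12.384) [heading=45, draw]
REPEAT 3 [
  -- iteration 1/3 --
  LT 108: heading 45 -> 153
  LT 45: heading 153 -> 198
  FD 4.4: (-0.616,12.384) -> (-4.801,11.024) [heading=198, draw]
  BK 1.2: (-4.801,11.024) -> (-3.659,11.395) [heading=198, draw]
  -- iteration 2/3 --
  LT 108: heading 198 -> 306
  LT 45: heading 306 -> 351
  FD 4.4: (-3.659,11.395) -> (0.687,10.707) [heading=351, draw]
  BK 1.2: (0.687,10.707) -> (-0.499,10.895) [heading=351, draw]
  -- iteration 3/3 --
  LT 108: heading 351 -> 99
  LT 45: heading 99 -> 144
  FD 4.4: (-0.499,10.895) -> (-4.058,13.481) [heading=144, draw]
  BK 1.2: (-4.058,13.481) -> (-3.088,12.776) [heading=144, draw]
]
FD 1.4: (-3.088,12.776) -> (-4.22,13.598) [heading=144, draw]
Final: pos=(-4.22,13.598), heading=144, 8 segment(s) drawn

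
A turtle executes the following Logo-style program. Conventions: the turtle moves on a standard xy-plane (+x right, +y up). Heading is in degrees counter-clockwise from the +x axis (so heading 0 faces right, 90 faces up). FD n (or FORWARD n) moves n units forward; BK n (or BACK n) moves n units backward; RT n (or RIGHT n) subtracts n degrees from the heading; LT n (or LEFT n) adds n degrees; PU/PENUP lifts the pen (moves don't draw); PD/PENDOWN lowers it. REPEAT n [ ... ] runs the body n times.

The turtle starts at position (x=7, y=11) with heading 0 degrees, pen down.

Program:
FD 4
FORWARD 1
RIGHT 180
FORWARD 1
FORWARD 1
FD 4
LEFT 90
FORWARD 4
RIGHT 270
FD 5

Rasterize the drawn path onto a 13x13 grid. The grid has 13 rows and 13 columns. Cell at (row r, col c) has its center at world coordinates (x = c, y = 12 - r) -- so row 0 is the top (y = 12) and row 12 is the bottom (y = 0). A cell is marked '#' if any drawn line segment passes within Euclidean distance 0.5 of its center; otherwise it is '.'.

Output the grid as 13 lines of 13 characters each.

Answer: .............
......#######
......#......
......#......
......#......
......######.
.............
.............
.............
.............
.............
.............
.............

Derivation:
Segment 0: (7,11) -> (11,11)
Segment 1: (11,11) -> (12,11)
Segment 2: (12,11) -> (11,11)
Segment 3: (11,11) -> (10,11)
Segment 4: (10,11) -> (6,11)
Segment 5: (6,11) -> (6,7)
Segment 6: (6,7) -> (11,7)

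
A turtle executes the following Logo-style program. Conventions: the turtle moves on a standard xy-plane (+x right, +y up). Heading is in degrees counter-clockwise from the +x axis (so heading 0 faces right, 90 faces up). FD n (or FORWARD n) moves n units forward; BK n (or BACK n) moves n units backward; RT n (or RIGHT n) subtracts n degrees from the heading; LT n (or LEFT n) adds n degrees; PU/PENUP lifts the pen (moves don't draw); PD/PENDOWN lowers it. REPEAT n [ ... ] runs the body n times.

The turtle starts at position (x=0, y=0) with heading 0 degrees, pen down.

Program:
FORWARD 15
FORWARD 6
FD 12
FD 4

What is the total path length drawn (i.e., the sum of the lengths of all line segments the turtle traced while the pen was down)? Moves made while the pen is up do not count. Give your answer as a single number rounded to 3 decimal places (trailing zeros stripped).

Answer: 37

Derivation:
Executing turtle program step by step:
Start: pos=(0,0), heading=0, pen down
FD 15: (0,0) -> (15,0) [heading=0, draw]
FD 6: (15,0) -> (21,0) [heading=0, draw]
FD 12: (21,0) -> (33,0) [heading=0, draw]
FD 4: (33,0) -> (37,0) [heading=0, draw]
Final: pos=(37,0), heading=0, 4 segment(s) drawn

Segment lengths:
  seg 1: (0,0) -> (15,0), length = 15
  seg 2: (15,0) -> (21,0), length = 6
  seg 3: (21,0) -> (33,0), length = 12
  seg 4: (33,0) -> (37,0), length = 4
Total = 37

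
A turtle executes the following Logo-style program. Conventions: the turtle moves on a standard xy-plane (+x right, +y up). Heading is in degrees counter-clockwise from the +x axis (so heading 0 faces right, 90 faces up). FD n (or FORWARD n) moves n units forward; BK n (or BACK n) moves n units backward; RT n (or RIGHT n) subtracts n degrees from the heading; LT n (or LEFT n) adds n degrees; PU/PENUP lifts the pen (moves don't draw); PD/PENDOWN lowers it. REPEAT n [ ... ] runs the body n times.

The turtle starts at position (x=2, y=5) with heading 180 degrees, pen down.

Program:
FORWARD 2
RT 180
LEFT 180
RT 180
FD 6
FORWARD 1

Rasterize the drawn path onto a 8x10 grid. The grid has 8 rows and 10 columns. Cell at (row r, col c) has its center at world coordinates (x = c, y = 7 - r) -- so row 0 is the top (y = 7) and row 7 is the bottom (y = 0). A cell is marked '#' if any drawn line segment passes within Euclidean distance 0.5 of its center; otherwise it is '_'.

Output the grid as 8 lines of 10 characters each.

Segment 0: (2,5) -> (0,5)
Segment 1: (0,5) -> (6,5)
Segment 2: (6,5) -> (7,5)

Answer: __________
__________
########__
__________
__________
__________
__________
__________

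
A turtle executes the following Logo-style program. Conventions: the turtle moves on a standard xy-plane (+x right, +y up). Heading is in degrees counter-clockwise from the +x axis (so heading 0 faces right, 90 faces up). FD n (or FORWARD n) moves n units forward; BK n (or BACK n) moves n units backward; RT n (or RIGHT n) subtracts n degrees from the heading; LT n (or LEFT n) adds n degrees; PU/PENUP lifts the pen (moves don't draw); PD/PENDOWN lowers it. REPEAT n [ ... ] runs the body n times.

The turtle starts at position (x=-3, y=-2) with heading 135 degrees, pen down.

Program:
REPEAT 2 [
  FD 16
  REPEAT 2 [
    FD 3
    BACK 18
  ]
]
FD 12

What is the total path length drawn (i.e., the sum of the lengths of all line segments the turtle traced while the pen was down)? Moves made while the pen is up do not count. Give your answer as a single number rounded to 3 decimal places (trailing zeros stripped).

Executing turtle program step by step:
Start: pos=(-3,-2), heading=135, pen down
REPEAT 2 [
  -- iteration 1/2 --
  FD 16: (-3,-2) -> (-14.314,9.314) [heading=135, draw]
  REPEAT 2 [
    -- iteration 1/2 --
    FD 3: (-14.314,9.314) -> (-16.435,11.435) [heading=135, draw]
    BK 18: (-16.435,11.435) -> (-3.707,-1.293) [heading=135, draw]
    -- iteration 2/2 --
    FD 3: (-3.707,-1.293) -> (-5.828,0.828) [heading=135, draw]
    BK 18: (-5.828,0.828) -> (6.899,-11.899) [heading=135, draw]
  ]
  -- iteration 2/2 --
  FD 16: (6.899,-11.899) -> (-4.414,-0.586) [heading=135, draw]
  REPEAT 2 [
    -- iteration 1/2 --
    FD 3: (-4.414,-0.586) -> (-6.536,1.536) [heading=135, draw]
    BK 18: (-6.536,1.536) -> (6.192,-11.192) [heading=135, draw]
    -- iteration 2/2 --
    FD 3: (6.192,-11.192) -> (4.071,-9.071) [heading=135, draw]
    BK 18: (4.071,-9.071) -> (16.799,-21.799) [heading=135, draw]
  ]
]
FD 12: (16.799,-21.799) -> (8.314,-13.314) [heading=135, draw]
Final: pos=(8.314,-13.314), heading=135, 11 segment(s) drawn

Segment lengths:
  seg 1: (-3,-2) -> (-14.314,9.314), length = 16
  seg 2: (-14.314,9.314) -> (-16.435,11.435), length = 3
  seg 3: (-16.435,11.435) -> (-3.707,-1.293), length = 18
  seg 4: (-3.707,-1.293) -> (-5.828,0.828), length = 3
  seg 5: (-5.828,0.828) -> (6.899,-11.899), length = 18
  seg 6: (6.899,-11.899) -> (-4.414,-0.586), length = 16
  seg 7: (-4.414,-0.586) -> (-6.536,1.536), length = 3
  seg 8: (-6.536,1.536) -> (6.192,-11.192), length = 18
  seg 9: (6.192,-11.192) -> (4.071,-9.071), length = 3
  seg 10: (4.071,-9.071) -> (16.799,-21.799), length = 18
  seg 11: (16.799,-21.799) -> (8.314,-13.314), length = 12
Total = 128

Answer: 128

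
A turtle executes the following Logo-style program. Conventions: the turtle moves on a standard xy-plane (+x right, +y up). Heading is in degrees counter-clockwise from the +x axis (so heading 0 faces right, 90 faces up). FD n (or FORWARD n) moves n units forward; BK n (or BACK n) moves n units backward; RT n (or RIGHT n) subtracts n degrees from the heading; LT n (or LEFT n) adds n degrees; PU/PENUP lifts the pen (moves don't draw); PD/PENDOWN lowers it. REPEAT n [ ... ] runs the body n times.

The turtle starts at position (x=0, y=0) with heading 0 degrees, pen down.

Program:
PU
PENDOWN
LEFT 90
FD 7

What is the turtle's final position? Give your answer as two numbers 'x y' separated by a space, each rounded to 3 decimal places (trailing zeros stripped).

Executing turtle program step by step:
Start: pos=(0,0), heading=0, pen down
PU: pen up
PD: pen down
LT 90: heading 0 -> 90
FD 7: (0,0) -> (0,7) [heading=90, draw]
Final: pos=(0,7), heading=90, 1 segment(s) drawn

Answer: 0 7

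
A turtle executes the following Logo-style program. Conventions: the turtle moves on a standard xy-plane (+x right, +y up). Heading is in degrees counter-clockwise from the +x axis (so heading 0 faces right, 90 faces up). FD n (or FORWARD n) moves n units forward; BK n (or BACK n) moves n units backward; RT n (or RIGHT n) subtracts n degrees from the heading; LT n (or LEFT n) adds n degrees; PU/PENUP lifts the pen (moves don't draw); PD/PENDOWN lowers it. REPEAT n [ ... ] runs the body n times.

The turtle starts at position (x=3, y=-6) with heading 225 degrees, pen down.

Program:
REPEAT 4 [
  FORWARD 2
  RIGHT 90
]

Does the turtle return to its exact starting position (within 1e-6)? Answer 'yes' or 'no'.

Answer: yes

Derivation:
Executing turtle program step by step:
Start: pos=(3,-6), heading=225, pen down
REPEAT 4 [
  -- iteration 1/4 --
  FD 2: (3,-6) -> (1.586,-7.414) [heading=225, draw]
  RT 90: heading 225 -> 135
  -- iteration 2/4 --
  FD 2: (1.586,-7.414) -> (0.172,-6) [heading=135, draw]
  RT 90: heading 135 -> 45
  -- iteration 3/4 --
  FD 2: (0.172,-6) -> (1.586,-4.586) [heading=45, draw]
  RT 90: heading 45 -> 315
  -- iteration 4/4 --
  FD 2: (1.586,-4.586) -> (3,-6) [heading=315, draw]
  RT 90: heading 315 -> 225
]
Final: pos=(3,-6), heading=225, 4 segment(s) drawn

Start position: (3, -6)
Final position: (3, -6)
Distance = 0; < 1e-6 -> CLOSED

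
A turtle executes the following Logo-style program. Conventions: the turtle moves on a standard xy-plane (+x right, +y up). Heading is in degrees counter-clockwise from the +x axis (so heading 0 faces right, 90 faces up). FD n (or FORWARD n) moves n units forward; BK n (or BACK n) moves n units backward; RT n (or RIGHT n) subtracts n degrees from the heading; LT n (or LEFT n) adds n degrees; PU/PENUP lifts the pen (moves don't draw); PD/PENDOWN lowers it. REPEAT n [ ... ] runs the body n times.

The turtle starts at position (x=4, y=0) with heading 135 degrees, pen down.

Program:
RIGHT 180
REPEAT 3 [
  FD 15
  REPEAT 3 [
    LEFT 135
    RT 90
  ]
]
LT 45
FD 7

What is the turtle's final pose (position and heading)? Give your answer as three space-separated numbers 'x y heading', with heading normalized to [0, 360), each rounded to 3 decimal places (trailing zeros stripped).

Executing turtle program step by step:
Start: pos=(4,0), heading=135, pen down
RT 180: heading 135 -> 315
REPEAT 3 [
  -- iteration 1/3 --
  FD 15: (4,0) -> (14.607,-10.607) [heading=315, draw]
  REPEAT 3 [
    -- iteration 1/3 --
    LT 135: heading 315 -> 90
    RT 90: heading 90 -> 0
    -- iteration 2/3 --
    LT 135: heading 0 -> 135
    RT 90: heading 135 -> 45
    -- iteration 3/3 --
    LT 135: heading 45 -> 180
    RT 90: heading 180 -> 90
  ]
  -- iteration 2/3 --
  FD 15: (14.607,-10.607) -> (14.607,4.393) [heading=90, draw]
  REPEAT 3 [
    -- iteration 1/3 --
    LT 135: heading 90 -> 225
    RT 90: heading 225 -> 135
    -- iteration 2/3 --
    LT 135: heading 135 -> 270
    RT 90: heading 270 -> 180
    -- iteration 3/3 --
    LT 135: heading 180 -> 315
    RT 90: heading 315 -> 225
  ]
  -- iteration 3/3 --
  FD 15: (14.607,4.393) -> (4,-6.213) [heading=225, draw]
  REPEAT 3 [
    -- iteration 1/3 --
    LT 135: heading 225 -> 0
    RT 90: heading 0 -> 270
    -- iteration 2/3 --
    LT 135: heading 270 -> 45
    RT 90: heading 45 -> 315
    -- iteration 3/3 --
    LT 135: heading 315 -> 90
    RT 90: heading 90 -> 0
  ]
]
LT 45: heading 0 -> 45
FD 7: (4,-6.213) -> (8.95,-1.263) [heading=45, draw]
Final: pos=(8.95,-1.263), heading=45, 4 segment(s) drawn

Answer: 8.95 -1.263 45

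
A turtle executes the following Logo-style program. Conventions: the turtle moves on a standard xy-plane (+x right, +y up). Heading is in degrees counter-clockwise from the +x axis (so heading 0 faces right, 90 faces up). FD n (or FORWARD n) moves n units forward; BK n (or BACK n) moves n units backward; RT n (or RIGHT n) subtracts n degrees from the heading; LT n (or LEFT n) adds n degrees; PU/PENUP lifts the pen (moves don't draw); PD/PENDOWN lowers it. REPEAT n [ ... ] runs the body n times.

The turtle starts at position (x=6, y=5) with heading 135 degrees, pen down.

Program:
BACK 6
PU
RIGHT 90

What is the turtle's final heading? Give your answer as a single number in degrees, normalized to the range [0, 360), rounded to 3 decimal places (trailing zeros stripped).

Answer: 45

Derivation:
Executing turtle program step by step:
Start: pos=(6,5), heading=135, pen down
BK 6: (6,5) -> (10.243,0.757) [heading=135, draw]
PU: pen up
RT 90: heading 135 -> 45
Final: pos=(10.243,0.757), heading=45, 1 segment(s) drawn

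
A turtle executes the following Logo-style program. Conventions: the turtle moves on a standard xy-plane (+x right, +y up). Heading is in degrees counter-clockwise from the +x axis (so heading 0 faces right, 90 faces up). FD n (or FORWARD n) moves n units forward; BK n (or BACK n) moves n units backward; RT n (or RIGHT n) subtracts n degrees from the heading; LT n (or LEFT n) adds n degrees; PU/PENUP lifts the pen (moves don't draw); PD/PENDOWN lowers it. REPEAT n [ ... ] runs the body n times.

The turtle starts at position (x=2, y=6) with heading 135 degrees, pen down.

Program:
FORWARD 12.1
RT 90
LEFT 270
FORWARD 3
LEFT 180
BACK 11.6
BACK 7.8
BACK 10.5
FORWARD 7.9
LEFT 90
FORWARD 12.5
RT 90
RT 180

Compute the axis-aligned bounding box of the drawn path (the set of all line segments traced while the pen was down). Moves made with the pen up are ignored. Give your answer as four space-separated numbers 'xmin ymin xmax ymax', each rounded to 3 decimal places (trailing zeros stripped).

Answer: -6.556 -11.961 16.708 14.556

Derivation:
Executing turtle program step by step:
Start: pos=(2,6), heading=135, pen down
FD 12.1: (2,6) -> (-6.556,14.556) [heading=135, draw]
RT 90: heading 135 -> 45
LT 270: heading 45 -> 315
FD 3: (-6.556,14.556) -> (-4.435,12.435) [heading=315, draw]
LT 180: heading 315 -> 135
BK 11.6: (-4.435,12.435) -> (3.768,4.232) [heading=135, draw]
BK 7.8: (3.768,4.232) -> (9.283,-1.283) [heading=135, draw]
BK 10.5: (9.283,-1.283) -> (16.708,-8.708) [heading=135, draw]
FD 7.9: (16.708,-8.708) -> (11.122,-3.122) [heading=135, draw]
LT 90: heading 135 -> 225
FD 12.5: (11.122,-3.122) -> (2.283,-11.961) [heading=225, draw]
RT 90: heading 225 -> 135
RT 180: heading 135 -> 315
Final: pos=(2.283,-11.961), heading=315, 7 segment(s) drawn

Segment endpoints: x in {-6.556, -4.435, 2, 2.283, 3.768, 9.283, 11.122, 16.708}, y in {-11.961, -8.708, -3.122, -1.283, 4.232, 6, 12.435, 14.556}
xmin=-6.556, ymin=-11.961, xmax=16.708, ymax=14.556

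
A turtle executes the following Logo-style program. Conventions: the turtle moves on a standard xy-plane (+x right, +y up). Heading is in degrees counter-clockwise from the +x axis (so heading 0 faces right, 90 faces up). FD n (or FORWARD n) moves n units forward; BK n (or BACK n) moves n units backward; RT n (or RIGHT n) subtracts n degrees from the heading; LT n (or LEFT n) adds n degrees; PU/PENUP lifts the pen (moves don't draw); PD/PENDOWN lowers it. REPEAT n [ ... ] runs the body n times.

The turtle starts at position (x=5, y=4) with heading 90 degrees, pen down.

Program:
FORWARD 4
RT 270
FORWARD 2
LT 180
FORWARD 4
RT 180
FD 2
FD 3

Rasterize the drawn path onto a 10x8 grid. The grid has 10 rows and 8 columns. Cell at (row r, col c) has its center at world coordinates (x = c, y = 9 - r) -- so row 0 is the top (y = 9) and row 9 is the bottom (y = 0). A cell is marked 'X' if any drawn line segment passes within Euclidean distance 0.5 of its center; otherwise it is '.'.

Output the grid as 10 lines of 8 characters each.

Segment 0: (5,4) -> (5,8)
Segment 1: (5,8) -> (3,8)
Segment 2: (3,8) -> (7,8)
Segment 3: (7,8) -> (5,8)
Segment 4: (5,8) -> (2,8)

Answer: ........
..XXXXXX
.....X..
.....X..
.....X..
.....X..
........
........
........
........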